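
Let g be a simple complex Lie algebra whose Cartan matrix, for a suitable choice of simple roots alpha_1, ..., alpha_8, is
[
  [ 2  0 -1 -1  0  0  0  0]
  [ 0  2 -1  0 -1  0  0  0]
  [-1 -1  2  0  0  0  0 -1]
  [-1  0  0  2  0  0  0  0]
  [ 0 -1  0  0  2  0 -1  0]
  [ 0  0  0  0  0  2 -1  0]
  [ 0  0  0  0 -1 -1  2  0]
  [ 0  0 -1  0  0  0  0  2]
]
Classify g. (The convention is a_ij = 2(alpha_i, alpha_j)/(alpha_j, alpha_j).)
E_8

The matrix has rank 8 with 2's on the diagonal. Reading the off-diagonal entries as Dynkin edges (a single edge where a_ij = a_ji = -1; a double or triple edge where a_ij * a_ji = 2 or 3), the diagram is a chain of 7 nodes with one extra node attached to the third node from one end (E_8). One simple-root ordering that puts it in standard form is (alpha_4, alpha_8, alpha_1, alpha_3, alpha_2, alpha_5, alpha_7, alpha_6). So the algebra is type E_8.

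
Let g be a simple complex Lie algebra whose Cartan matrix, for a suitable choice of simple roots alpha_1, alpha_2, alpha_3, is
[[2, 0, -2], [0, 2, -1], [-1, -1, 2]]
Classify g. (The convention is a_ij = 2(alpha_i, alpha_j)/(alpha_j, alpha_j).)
The matrix has rank 3 with 2's on the diagonal. Reading the off-diagonal entries as Dynkin edges (a single edge where a_ij = a_ji = -1; a double or triple edge where a_ij * a_ji = 2 or 3), the diagram is a chain of 3 nodes with a double edge at one end; the terminal node there is the unique long simple root (C_3). One simple-root ordering that puts it in standard form is (alpha_2, alpha_3, alpha_1). So the algebra is type C_3, i.e. sp(6).

C_3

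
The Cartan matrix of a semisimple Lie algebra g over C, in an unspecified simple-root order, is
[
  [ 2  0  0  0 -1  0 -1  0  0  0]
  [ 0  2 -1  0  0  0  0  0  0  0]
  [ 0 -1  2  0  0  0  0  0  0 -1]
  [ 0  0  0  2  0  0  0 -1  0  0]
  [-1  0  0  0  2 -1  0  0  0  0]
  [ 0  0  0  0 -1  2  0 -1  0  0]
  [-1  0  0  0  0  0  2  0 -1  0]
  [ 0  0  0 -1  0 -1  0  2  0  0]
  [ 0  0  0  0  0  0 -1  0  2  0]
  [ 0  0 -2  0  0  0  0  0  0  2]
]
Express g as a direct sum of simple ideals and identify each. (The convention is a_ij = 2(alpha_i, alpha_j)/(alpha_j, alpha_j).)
A7 ⊕ C3

The diagram associated to this matrix has two connected components: the simple roots {alpha_1, alpha_4, alpha_5, alpha_6, alpha_7, alpha_8, alpha_9} form a chain of 7 nodes with single edges (A_7), and {alpha_2, alpha_3, alpha_10} form a chain of 3 nodes with a double edge at one end; the terminal node there is the unique long simple root (C_3). A semisimple Lie algebra decomposes uniquely as the direct sum of simple ideals, one per connected component of its Dynkin diagram, so g ≅ A_7 ⊕ C_3 (dimension 63 + 21 = 84).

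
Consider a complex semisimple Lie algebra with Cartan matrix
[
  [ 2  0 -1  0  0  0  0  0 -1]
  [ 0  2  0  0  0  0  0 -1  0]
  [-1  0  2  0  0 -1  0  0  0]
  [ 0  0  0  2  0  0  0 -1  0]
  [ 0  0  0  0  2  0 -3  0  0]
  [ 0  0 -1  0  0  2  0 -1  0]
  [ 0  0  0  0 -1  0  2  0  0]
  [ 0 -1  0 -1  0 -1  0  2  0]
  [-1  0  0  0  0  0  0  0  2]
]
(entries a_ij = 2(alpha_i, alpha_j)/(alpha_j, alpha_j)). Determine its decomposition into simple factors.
The diagram associated to this matrix has two connected components: the simple roots {alpha_1, alpha_2, alpha_3, alpha_4, alpha_6, alpha_8, alpha_9} form a chain of 5 nodes with a fork of two nodes at one end (D_7), and {alpha_5, alpha_7} form two nodes joined by a triple edge (G_2). A semisimple Lie algebra decomposes uniquely as the direct sum of simple ideals, one per connected component of its Dynkin diagram, so g ≅ D_7 ⊕ G_2 (dimension 91 + 14 = 105).

D_7 ⊕ G_2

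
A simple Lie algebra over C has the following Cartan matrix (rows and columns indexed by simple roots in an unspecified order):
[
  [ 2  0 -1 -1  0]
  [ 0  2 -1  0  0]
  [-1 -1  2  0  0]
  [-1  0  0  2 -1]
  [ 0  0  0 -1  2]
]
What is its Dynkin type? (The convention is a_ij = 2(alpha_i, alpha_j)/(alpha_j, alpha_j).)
A_5

The matrix has rank 5 with 2's on the diagonal. Reading the off-diagonal entries as Dynkin edges (a single edge where a_ij = a_ji = -1; a double or triple edge where a_ij * a_ji = 2 or 3), the diagram is a chain of 5 nodes with single edges (A_5). One simple-root ordering that puts it in standard form is (alpha_5, alpha_4, alpha_1, alpha_3, alpha_2). So the algebra is type A_5, i.e. sl(6).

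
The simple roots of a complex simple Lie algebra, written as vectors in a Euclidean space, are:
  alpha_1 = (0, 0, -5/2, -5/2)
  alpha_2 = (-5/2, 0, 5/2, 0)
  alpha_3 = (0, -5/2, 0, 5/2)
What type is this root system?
Compute the Cartan integers a_ij = 2(alpha_i, alpha_j)/(alpha_j, alpha_j); the resulting 3x3 Cartan matrix is
[[2, -1, -1], [-1, 2, 0], [-1, 0, 2]].
All simple roots have the same length, so the diagram is simply laced. The associated Dynkin diagram is a chain of 3 nodes with single edges (A_3), so the type is A_3 (the algebra sl(4)).

A_3 (sl(4))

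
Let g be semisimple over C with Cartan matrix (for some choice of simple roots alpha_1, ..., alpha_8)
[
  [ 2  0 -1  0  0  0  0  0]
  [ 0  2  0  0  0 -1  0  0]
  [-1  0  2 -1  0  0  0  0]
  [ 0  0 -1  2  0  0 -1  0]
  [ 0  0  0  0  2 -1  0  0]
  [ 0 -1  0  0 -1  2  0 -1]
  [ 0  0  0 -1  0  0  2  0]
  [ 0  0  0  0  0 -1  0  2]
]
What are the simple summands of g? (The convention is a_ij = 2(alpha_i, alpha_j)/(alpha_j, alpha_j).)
type A_4 + type D_4

The diagram associated to this matrix has two connected components: the simple roots {alpha_1, alpha_3, alpha_4, alpha_7} form a chain of 4 nodes with single edges (A_4), and {alpha_2, alpha_5, alpha_6, alpha_8} form a chain of 2 nodes with a fork of two nodes at one end (D_4). A semisimple Lie algebra decomposes uniquely as the direct sum of simple ideals, one per connected component of its Dynkin diagram, so g ≅ A_4 ⊕ D_4 (dimension 24 + 28 = 52).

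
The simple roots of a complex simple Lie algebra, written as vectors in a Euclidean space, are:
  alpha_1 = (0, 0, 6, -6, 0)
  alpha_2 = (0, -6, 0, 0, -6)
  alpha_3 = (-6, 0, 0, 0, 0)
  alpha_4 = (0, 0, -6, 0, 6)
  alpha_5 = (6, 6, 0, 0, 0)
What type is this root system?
Compute the Cartan integers a_ij = 2(alpha_i, alpha_j)/(alpha_j, alpha_j); the resulting 5x5 Cartan matrix is
[[2, 0, 0, -1, 0], [0, 2, 0, -1, -1], [0, 0, 2, 0, -1], [-1, -1, 0, 2, 0], [0, -1, -2, 0, 2]].
The roots have two lengths (squared-length ratio 2:1); the short ones are alpha_{3}. The associated Dynkin diagram is a chain of 5 nodes with a double edge at one end; the terminal node there is the unique short simple root (B_5), so the type is B_5 (the algebra so(11)).

B_5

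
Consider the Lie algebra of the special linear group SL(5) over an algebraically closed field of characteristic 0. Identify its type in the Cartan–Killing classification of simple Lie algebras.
This is sl(5), which has dimension 5^2 - 1 = 24 and rank 5 - 1 = 4 (a Cartan subalgebra is the diagonal traceless matrices). In the classification of classical Lie algebras, the special linear algebra sl(n+1) has type A_n; here n = 4, so the Dynkin diagram is a chain of 4 nodes with single edges (A_4). Hence the type is A_4.

A4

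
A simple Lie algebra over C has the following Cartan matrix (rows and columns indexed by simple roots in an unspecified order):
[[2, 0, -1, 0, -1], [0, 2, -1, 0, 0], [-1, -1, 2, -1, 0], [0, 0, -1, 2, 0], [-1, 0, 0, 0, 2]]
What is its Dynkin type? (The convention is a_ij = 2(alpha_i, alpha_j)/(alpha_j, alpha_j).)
The matrix has rank 5 with 2's on the diagonal. Reading the off-diagonal entries as Dynkin edges (a single edge where a_ij = a_ji = -1; a double or triple edge where a_ij * a_ji = 2 or 3), the diagram is a chain of 3 nodes with a fork of two nodes at one end (D_5). One simple-root ordering that puts it in standard form is (alpha_5, alpha_1, alpha_3, alpha_2, alpha_4). So the algebra is type D_5, i.e. so(10).

D5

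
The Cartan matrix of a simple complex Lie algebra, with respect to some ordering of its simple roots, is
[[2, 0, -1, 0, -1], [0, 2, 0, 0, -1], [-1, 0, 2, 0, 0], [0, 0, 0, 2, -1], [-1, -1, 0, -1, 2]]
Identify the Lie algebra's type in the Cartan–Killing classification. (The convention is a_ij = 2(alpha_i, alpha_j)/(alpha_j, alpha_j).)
type D_5

The matrix has rank 5 with 2's on the diagonal. Reading the off-diagonal entries as Dynkin edges (a single edge where a_ij = a_ji = -1; a double or triple edge where a_ij * a_ji = 2 or 3), the diagram is a chain of 3 nodes with a fork of two nodes at one end (D_5). One simple-root ordering that puts it in standard form is (alpha_3, alpha_1, alpha_5, alpha_4, alpha_2). So the algebra is type D_5, i.e. so(10).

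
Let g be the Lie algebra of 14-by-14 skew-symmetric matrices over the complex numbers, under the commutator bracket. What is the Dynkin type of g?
This is so(14) with 14 even, which has dimension 14(14-1)/2 = 91 and rank 14/2 = 7. In the classification of classical Lie algebras, the orthogonal algebra so(2n) in an even number of variables has type D_n; here n = 7, so the Dynkin diagram is a chain of 5 nodes with a fork of two nodes at one end (D_7). Hence the type is D_7.

D_7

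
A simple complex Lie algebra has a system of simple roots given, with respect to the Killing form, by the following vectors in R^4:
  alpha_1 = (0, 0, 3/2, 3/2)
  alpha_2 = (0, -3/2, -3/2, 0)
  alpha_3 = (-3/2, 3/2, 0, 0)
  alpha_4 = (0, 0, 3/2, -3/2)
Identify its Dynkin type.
Compute the Cartan integers a_ij = 2(alpha_i, alpha_j)/(alpha_j, alpha_j); the resulting 4x4 Cartan matrix is
[[2, -1, 0, 0], [-1, 2, -1, -1], [0, -1, 2, 0], [0, -1, 0, 2]].
All simple roots have the same length, so the diagram is simply laced. The associated Dynkin diagram is a chain of 2 nodes with a fork of two nodes at one end (D_4), so the type is D_4 (the algebra so(8)).

D_4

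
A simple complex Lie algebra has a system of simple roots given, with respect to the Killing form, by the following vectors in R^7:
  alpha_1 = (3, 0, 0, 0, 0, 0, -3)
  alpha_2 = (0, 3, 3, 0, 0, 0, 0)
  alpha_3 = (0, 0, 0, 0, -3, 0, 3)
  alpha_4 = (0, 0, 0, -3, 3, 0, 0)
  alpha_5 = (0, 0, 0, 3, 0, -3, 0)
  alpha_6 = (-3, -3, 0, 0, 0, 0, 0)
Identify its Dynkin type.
A_6 (sl(7))

Compute the Cartan integers a_ij = 2(alpha_i, alpha_j)/(alpha_j, alpha_j); the resulting 6x6 Cartan matrix is
[[2, 0, -1, 0, 0, -1], [0, 2, 0, 0, 0, -1], [-1, 0, 2, -1, 0, 0], [0, 0, -1, 2, -1, 0], [0, 0, 0, -1, 2, 0], [-1, -1, 0, 0, 0, 2]].
All simple roots have the same length, so the diagram is simply laced. The associated Dynkin diagram is a chain of 6 nodes with single edges (A_6), so the type is A_6 (the algebra sl(7)).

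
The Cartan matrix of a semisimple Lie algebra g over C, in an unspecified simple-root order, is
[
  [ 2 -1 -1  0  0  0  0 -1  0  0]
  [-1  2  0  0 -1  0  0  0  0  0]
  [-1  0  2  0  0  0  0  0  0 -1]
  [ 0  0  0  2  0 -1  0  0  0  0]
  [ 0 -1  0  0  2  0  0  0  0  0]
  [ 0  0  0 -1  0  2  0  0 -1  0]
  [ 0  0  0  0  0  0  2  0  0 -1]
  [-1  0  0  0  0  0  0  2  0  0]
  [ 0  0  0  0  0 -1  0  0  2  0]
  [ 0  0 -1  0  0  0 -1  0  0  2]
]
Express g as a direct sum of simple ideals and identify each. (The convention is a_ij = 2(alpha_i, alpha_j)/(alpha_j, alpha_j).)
The diagram associated to this matrix has two connected components: the simple roots {alpha_4, alpha_6, alpha_9} form a chain of 3 nodes with single edges (A_3), and {alpha_1, alpha_2, alpha_3, alpha_5, alpha_7, alpha_8, alpha_10} form a chain of 6 nodes with one extra node attached to the third node from one end (E_7). A semisimple Lie algebra decomposes uniquely as the direct sum of simple ideals, one per connected component of its Dynkin diagram, so g ≅ A_3 ⊕ E_7 (dimension 15 + 133 = 148).

A_3 (sl(4)) ⊕ E_7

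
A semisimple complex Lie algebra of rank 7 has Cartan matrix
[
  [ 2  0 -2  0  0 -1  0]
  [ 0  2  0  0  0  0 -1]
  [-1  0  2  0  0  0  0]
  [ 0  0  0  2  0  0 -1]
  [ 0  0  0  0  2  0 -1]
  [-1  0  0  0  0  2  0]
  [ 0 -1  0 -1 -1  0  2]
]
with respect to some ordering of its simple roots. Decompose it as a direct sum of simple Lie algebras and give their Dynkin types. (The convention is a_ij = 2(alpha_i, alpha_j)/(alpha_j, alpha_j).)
B_3 ⊕ D_4

The diagram associated to this matrix has two connected components: the simple roots {alpha_1, alpha_3, alpha_6} form a chain of 3 nodes with a double edge at one end; the terminal node there is the unique short simple root (B_3), and {alpha_2, alpha_4, alpha_5, alpha_7} form a chain of 2 nodes with a fork of two nodes at one end (D_4). A semisimple Lie algebra decomposes uniquely as the direct sum of simple ideals, one per connected component of its Dynkin diagram, so g ≅ B_3 ⊕ D_4 (dimension 21 + 28 = 49).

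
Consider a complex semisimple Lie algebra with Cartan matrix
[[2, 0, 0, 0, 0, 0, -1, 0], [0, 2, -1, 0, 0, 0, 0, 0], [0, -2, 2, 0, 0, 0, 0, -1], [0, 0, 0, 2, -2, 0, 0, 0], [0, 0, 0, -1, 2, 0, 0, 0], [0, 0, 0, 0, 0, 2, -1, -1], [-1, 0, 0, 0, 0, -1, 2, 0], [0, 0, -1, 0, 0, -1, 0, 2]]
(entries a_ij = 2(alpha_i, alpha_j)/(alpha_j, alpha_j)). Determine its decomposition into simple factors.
The diagram associated to this matrix has two connected components: the simple roots {alpha_4, alpha_5} form a chain of 2 nodes with a double edge at one end; the terminal node there is the unique short simple root (B_2), and {alpha_1, alpha_2, alpha_3, alpha_6, alpha_7, alpha_8} form a chain of 6 nodes with a double edge at one end; the terminal node there is the unique short simple root (B_6). A semisimple Lie algebra decomposes uniquely as the direct sum of simple ideals, one per connected component of its Dynkin diagram, so g ≅ B_2 ⊕ B_6 (dimension 10 + 78 = 88).

type B_2 + type B_6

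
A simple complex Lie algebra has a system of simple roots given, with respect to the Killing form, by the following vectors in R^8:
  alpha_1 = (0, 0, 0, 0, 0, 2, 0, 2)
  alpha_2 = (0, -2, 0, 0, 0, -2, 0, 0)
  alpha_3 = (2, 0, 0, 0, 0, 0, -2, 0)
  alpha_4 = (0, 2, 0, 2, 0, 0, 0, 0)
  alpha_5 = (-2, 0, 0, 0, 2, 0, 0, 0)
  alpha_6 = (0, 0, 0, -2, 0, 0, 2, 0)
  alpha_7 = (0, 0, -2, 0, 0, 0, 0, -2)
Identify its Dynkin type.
A_7 (sl(8))

Compute the Cartan integers a_ij = 2(alpha_i, alpha_j)/(alpha_j, alpha_j); the resulting 7x7 Cartan matrix is
[[2, -1, 0, 0, 0, 0, -1], [-1, 2, 0, -1, 0, 0, 0], [0, 0, 2, 0, -1, -1, 0], [0, -1, 0, 2, 0, -1, 0], [0, 0, -1, 0, 2, 0, 0], [0, 0, -1, -1, 0, 2, 0], [-1, 0, 0, 0, 0, 0, 2]].
All simple roots have the same length, so the diagram is simply laced. The associated Dynkin diagram is a chain of 7 nodes with single edges (A_7), so the type is A_7 (the algebra sl(8)).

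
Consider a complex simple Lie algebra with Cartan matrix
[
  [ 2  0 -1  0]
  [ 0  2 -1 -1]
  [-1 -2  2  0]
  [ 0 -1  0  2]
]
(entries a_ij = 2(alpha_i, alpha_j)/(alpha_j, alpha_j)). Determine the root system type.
F_4

The matrix has rank 4 with 2's on the diagonal. Reading the off-diagonal entries as Dynkin edges (a single edge where a_ij = a_ji = -1; a double or triple edge where a_ij * a_ji = 2 or 3), the diagram is a chain of 4 nodes with a double edge between the middle two (F_4). One simple-root ordering that puts it in standard form is (alpha_1, alpha_3, alpha_2, alpha_4). So the algebra is type F_4.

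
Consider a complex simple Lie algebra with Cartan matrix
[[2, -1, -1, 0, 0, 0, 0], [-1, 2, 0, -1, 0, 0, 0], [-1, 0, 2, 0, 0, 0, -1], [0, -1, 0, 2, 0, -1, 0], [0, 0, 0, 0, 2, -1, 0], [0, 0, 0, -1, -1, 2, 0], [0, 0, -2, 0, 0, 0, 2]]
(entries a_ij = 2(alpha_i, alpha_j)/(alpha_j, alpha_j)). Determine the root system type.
The matrix has rank 7 with 2's on the diagonal. Reading the off-diagonal entries as Dynkin edges (a single edge where a_ij = a_ji = -1; a double or triple edge where a_ij * a_ji = 2 or 3), the diagram is a chain of 7 nodes with a double edge at one end; the terminal node there is the unique long simple root (C_7). One simple-root ordering that puts it in standard form is (alpha_5, alpha_6, alpha_4, alpha_2, alpha_1, alpha_3, alpha_7). So the algebra is type C_7, i.e. sp(14).

type C_7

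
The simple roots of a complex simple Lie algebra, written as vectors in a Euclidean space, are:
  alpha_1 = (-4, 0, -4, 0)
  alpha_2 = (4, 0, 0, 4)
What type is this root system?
Compute the Cartan integers a_ij = 2(alpha_i, alpha_j)/(alpha_j, alpha_j); the resulting 2x2 Cartan matrix is
[[2, -1], [-1, 2]].
All simple roots have the same length, so the diagram is simply laced. The associated Dynkin diagram is a chain of 2 nodes with single edges (A_2), so the type is A_2 (the algebra sl(3)).

type A_2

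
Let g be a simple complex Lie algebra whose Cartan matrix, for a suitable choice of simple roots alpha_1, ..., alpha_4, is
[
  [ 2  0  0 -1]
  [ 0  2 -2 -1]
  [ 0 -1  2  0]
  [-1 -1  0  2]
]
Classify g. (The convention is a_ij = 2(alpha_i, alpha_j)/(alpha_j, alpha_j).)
The matrix has rank 4 with 2's on the diagonal. Reading the off-diagonal entries as Dynkin edges (a single edge where a_ij = a_ji = -1; a double or triple edge where a_ij * a_ji = 2 or 3), the diagram is a chain of 4 nodes with a double edge at one end; the terminal node there is the unique short simple root (B_4). One simple-root ordering that puts it in standard form is (alpha_1, alpha_4, alpha_2, alpha_3). So the algebra is type B_4, i.e. so(9).

B_4 (so(9))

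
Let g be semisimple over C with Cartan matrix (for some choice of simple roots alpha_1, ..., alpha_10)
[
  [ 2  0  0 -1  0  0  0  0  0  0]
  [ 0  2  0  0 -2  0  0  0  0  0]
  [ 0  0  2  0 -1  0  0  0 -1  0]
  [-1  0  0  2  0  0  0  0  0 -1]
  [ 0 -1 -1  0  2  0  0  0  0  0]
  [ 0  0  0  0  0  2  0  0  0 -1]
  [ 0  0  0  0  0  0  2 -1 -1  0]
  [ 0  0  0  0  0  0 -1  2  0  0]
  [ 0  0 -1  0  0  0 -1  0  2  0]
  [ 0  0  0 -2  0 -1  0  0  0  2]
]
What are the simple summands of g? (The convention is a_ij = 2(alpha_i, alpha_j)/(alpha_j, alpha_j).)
type C_6 ⊕ type F_4

The diagram associated to this matrix has two connected components: the simple roots {alpha_2, alpha_3, alpha_5, alpha_7, alpha_8, alpha_9} form a chain of 6 nodes with a double edge at one end; the terminal node there is the unique long simple root (C_6), and {alpha_1, alpha_4, alpha_6, alpha_10} form a chain of 4 nodes with a double edge between the middle two (F_4). A semisimple Lie algebra decomposes uniquely as the direct sum of simple ideals, one per connected component of its Dynkin diagram, so g ≅ C_6 ⊕ F_4 (dimension 78 + 52 = 130).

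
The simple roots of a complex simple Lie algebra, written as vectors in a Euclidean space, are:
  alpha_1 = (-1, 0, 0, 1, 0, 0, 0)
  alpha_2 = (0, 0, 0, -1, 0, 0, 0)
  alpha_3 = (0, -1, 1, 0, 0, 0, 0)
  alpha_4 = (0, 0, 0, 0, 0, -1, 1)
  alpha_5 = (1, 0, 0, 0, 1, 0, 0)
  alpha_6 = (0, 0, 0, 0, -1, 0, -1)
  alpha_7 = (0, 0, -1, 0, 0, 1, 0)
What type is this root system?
B_7 (so(15))

Compute the Cartan integers a_ij = 2(alpha_i, alpha_j)/(alpha_j, alpha_j); the resulting 7x7 Cartan matrix is
[[2, -2, 0, 0, -1, 0, 0], [-1, 2, 0, 0, 0, 0, 0], [0, 0, 2, 0, 0, 0, -1], [0, 0, 0, 2, 0, -1, -1], [-1, 0, 0, 0, 2, -1, 0], [0, 0, 0, -1, -1, 2, 0], [0, 0, -1, -1, 0, 0, 2]].
The roots have two lengths (squared-length ratio 2:1); the short ones are alpha_{2}. The associated Dynkin diagram is a chain of 7 nodes with a double edge at one end; the terminal node there is the unique short simple root (B_7), so the type is B_7 (the algebra so(15)).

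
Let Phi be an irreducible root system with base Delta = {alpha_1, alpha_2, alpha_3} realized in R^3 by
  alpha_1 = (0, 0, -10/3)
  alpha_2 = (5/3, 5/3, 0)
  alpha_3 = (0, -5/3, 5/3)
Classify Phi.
C_3 (sp(6))

Compute the Cartan integers a_ij = 2(alpha_i, alpha_j)/(alpha_j, alpha_j); the resulting 3x3 Cartan matrix is
[[2, 0, -2], [0, 2, -1], [-1, -1, 2]].
The roots have two lengths (squared-length ratio 2:1); the short ones are alpha_{2,3}. The associated Dynkin diagram is a chain of 3 nodes with a double edge at one end; the terminal node there is the unique long simple root (C_3), so the type is C_3 (the algebra sp(6)).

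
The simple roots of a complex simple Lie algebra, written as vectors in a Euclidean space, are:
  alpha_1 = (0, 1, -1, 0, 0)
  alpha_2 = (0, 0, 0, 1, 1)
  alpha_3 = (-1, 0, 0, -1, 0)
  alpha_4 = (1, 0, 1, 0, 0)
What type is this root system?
Compute the Cartan integers a_ij = 2(alpha_i, alpha_j)/(alpha_j, alpha_j); the resulting 4x4 Cartan matrix is
[[2, 0, 0, -1], [0, 2, -1, 0], [0, -1, 2, -1], [-1, 0, -1, 2]].
All simple roots have the same length, so the diagram is simply laced. The associated Dynkin diagram is a chain of 4 nodes with single edges (A_4), so the type is A_4 (the algebra sl(5)).

A_4 (sl(5))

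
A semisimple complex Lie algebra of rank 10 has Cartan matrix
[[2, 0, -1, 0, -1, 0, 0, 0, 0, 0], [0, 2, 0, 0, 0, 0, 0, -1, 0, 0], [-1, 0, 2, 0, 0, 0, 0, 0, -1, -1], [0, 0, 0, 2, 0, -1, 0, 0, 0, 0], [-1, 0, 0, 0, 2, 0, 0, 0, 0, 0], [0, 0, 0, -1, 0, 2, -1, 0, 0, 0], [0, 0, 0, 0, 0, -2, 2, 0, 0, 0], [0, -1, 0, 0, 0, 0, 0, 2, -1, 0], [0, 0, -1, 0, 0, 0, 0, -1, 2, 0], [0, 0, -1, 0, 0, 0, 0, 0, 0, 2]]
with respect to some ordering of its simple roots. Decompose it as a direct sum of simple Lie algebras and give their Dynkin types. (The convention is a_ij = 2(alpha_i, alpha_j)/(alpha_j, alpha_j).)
The diagram associated to this matrix has two connected components: the simple roots {alpha_4, alpha_6, alpha_7} form a chain of 3 nodes with a double edge at one end; the terminal node there is the unique long simple root (C_3), and {alpha_1, alpha_2, alpha_3, alpha_5, alpha_8, alpha_9, alpha_10} form a chain of 6 nodes with one extra node attached to the third node from one end (E_7). A semisimple Lie algebra decomposes uniquely as the direct sum of simple ideals, one per connected component of its Dynkin diagram, so g ≅ C_3 ⊕ E_7 (dimension 21 + 133 = 154).

type C_3 ⊕ type E_7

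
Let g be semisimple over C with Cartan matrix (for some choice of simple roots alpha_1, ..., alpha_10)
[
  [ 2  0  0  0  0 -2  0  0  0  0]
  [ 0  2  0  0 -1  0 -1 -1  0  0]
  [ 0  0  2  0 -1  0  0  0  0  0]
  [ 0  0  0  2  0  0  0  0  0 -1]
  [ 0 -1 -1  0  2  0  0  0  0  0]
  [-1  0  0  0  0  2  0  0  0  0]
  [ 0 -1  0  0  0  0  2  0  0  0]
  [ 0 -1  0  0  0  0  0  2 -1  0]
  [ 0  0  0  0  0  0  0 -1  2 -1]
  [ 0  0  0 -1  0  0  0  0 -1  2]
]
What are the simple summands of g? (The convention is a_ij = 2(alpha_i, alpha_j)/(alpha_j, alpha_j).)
B2 + E8

The diagram associated to this matrix has two connected components: the simple roots {alpha_1, alpha_6} form a chain of 2 nodes with a double edge at one end; the terminal node there is the unique short simple root (B_2), and {alpha_2, alpha_3, alpha_4, alpha_5, alpha_7, alpha_8, alpha_9, alpha_10} form a chain of 7 nodes with one extra node attached to the third node from one end (E_8). A semisimple Lie algebra decomposes uniquely as the direct sum of simple ideals, one per connected component of its Dynkin diagram, so g ≅ B_2 ⊕ E_8 (dimension 10 + 248 = 258).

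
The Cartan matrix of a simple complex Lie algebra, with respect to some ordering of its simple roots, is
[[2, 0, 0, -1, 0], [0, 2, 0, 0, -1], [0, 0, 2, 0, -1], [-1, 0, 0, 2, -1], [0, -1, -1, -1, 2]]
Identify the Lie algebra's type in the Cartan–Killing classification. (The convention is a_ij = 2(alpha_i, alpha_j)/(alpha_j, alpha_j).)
type D_5

The matrix has rank 5 with 2's on the diagonal. Reading the off-diagonal entries as Dynkin edges (a single edge where a_ij = a_ji = -1; a double or triple edge where a_ij * a_ji = 2 or 3), the diagram is a chain of 3 nodes with a fork of two nodes at one end (D_5). One simple-root ordering that puts it in standard form is (alpha_1, alpha_4, alpha_5, alpha_2, alpha_3). So the algebra is type D_5, i.e. so(10).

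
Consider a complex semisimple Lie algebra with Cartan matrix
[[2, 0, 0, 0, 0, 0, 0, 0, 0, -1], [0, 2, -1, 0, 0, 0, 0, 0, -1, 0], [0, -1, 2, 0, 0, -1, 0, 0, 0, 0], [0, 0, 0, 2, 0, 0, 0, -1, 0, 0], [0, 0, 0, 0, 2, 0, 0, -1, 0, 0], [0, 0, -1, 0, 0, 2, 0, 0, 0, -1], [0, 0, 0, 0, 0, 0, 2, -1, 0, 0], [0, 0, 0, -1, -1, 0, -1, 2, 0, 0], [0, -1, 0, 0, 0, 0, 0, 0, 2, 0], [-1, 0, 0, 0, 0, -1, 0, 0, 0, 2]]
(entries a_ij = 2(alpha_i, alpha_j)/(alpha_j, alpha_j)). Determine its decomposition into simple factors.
The diagram associated to this matrix has two connected components: the simple roots {alpha_1, alpha_2, alpha_3, alpha_6, alpha_9, alpha_10} form a chain of 6 nodes with single edges (A_6), and {alpha_4, alpha_5, alpha_7, alpha_8} form a chain of 2 nodes with a fork of two nodes at one end (D_4). A semisimple Lie algebra decomposes uniquely as the direct sum of simple ideals, one per connected component of its Dynkin diagram, so g ≅ A_6 ⊕ D_4 (dimension 48 + 28 = 76).

A_6 (sl(7)) + D_4 (so(8))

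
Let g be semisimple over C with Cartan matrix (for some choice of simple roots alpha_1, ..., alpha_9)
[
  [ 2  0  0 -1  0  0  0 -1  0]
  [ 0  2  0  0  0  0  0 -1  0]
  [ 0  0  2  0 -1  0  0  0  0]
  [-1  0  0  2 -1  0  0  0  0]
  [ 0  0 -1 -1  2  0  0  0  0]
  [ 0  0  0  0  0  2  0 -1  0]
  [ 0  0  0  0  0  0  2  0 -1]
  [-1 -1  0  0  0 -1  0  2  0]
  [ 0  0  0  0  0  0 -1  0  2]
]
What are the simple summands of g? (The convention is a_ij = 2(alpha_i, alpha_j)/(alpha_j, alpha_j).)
type A_2 ⊕ type D_7

The diagram associated to this matrix has two connected components: the simple roots {alpha_7, alpha_9} form a chain of 2 nodes with single edges (A_2), and {alpha_1, alpha_2, alpha_3, alpha_4, alpha_5, alpha_6, alpha_8} form a chain of 5 nodes with a fork of two nodes at one end (D_7). A semisimple Lie algebra decomposes uniquely as the direct sum of simple ideals, one per connected component of its Dynkin diagram, so g ≅ A_2 ⊕ D_7 (dimension 8 + 91 = 99).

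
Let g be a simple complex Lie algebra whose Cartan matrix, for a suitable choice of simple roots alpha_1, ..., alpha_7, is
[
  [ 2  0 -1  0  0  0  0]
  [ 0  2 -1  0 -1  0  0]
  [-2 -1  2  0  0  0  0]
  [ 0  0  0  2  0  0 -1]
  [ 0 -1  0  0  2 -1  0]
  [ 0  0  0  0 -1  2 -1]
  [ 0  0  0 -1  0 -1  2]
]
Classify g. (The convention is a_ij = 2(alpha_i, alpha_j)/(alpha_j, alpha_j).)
B7

The matrix has rank 7 with 2's on the diagonal. Reading the off-diagonal entries as Dynkin edges (a single edge where a_ij = a_ji = -1; a double or triple edge where a_ij * a_ji = 2 or 3), the diagram is a chain of 7 nodes with a double edge at one end; the terminal node there is the unique short simple root (B_7). One simple-root ordering that puts it in standard form is (alpha_4, alpha_7, alpha_6, alpha_5, alpha_2, alpha_3, alpha_1). So the algebra is type B_7, i.e. so(15).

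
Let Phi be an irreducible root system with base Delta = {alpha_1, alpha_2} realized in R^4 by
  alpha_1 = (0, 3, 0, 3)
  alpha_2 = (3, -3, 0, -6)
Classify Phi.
G2

Compute the Cartan integers a_ij = 2(alpha_i, alpha_j)/(alpha_j, alpha_j); the resulting 2x2 Cartan matrix is
[[2, -1], [-3, 2]].
The roots have two lengths (squared-length ratio 3:1); the short ones are alpha_{1}. The associated Dynkin diagram is two nodes joined by a triple edge (G_2), so the type is G_2.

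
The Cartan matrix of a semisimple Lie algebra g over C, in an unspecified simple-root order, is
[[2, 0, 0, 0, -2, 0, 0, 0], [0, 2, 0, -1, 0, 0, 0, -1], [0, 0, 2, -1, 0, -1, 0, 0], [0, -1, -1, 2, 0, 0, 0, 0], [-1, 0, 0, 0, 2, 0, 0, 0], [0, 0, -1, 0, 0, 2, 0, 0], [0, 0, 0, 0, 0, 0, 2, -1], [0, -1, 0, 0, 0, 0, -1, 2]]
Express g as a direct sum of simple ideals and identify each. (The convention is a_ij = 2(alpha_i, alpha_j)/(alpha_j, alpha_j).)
The diagram associated to this matrix has two connected components: the simple roots {alpha_2, alpha_3, alpha_4, alpha_6, alpha_7, alpha_8} form a chain of 6 nodes with single edges (A_6), and {alpha_1, alpha_5} form a chain of 2 nodes with a double edge at one end; the terminal node there is the unique short simple root (B_2). A semisimple Lie algebra decomposes uniquely as the direct sum of simple ideals, one per connected component of its Dynkin diagram, so g ≅ A_6 ⊕ B_2 (dimension 48 + 10 = 58).

A_6 + B_2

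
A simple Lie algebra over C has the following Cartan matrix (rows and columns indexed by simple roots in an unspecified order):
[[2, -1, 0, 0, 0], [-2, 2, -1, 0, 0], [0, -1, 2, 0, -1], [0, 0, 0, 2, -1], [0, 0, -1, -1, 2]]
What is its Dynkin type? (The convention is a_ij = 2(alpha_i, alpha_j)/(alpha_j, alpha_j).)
type B_5

The matrix has rank 5 with 2's on the diagonal. Reading the off-diagonal entries as Dynkin edges (a single edge where a_ij = a_ji = -1; a double or triple edge where a_ij * a_ji = 2 or 3), the diagram is a chain of 5 nodes with a double edge at one end; the terminal node there is the unique short simple root (B_5). One simple-root ordering that puts it in standard form is (alpha_4, alpha_5, alpha_3, alpha_2, alpha_1). So the algebra is type B_5, i.e. so(11).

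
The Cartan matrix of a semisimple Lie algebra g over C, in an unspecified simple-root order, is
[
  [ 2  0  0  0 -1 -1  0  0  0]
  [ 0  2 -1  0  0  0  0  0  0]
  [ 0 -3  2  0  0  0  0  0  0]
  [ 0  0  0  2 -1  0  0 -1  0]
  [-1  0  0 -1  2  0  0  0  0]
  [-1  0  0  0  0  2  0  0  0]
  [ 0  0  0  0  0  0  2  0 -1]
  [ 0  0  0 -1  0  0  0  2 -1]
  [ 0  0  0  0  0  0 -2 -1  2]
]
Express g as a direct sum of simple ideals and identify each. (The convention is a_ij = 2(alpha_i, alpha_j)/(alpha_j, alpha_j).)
B7 ⊕ G2

The diagram associated to this matrix has two connected components: the simple roots {alpha_1, alpha_4, alpha_5, alpha_6, alpha_7, alpha_8, alpha_9} form a chain of 7 nodes with a double edge at one end; the terminal node there is the unique short simple root (B_7), and {alpha_2, alpha_3} form two nodes joined by a triple edge (G_2). A semisimple Lie algebra decomposes uniquely as the direct sum of simple ideals, one per connected component of its Dynkin diagram, so g ≅ B_7 ⊕ G_2 (dimension 105 + 14 = 119).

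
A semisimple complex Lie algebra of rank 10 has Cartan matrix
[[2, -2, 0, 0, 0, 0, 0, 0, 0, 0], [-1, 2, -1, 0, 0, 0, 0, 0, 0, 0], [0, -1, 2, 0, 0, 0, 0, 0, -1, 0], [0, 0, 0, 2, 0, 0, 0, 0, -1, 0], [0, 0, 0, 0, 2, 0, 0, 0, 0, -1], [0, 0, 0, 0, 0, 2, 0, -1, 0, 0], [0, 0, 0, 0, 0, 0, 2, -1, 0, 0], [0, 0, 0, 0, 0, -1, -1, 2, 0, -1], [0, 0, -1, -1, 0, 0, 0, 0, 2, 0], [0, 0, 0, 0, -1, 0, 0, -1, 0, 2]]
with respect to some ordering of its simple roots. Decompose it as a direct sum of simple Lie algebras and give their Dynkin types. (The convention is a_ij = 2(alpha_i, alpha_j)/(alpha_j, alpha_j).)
The diagram associated to this matrix has two connected components: the simple roots {alpha_1, alpha_2, alpha_3, alpha_4, alpha_9} form a chain of 5 nodes with a double edge at one end; the terminal node there is the unique long simple root (C_5), and {alpha_5, alpha_6, alpha_7, alpha_8, alpha_10} form a chain of 3 nodes with a fork of two nodes at one end (D_5). A semisimple Lie algebra decomposes uniquely as the direct sum of simple ideals, one per connected component of its Dynkin diagram, so g ≅ C_5 ⊕ D_5 (dimension 55 + 45 = 100).

type C_5 + type D_5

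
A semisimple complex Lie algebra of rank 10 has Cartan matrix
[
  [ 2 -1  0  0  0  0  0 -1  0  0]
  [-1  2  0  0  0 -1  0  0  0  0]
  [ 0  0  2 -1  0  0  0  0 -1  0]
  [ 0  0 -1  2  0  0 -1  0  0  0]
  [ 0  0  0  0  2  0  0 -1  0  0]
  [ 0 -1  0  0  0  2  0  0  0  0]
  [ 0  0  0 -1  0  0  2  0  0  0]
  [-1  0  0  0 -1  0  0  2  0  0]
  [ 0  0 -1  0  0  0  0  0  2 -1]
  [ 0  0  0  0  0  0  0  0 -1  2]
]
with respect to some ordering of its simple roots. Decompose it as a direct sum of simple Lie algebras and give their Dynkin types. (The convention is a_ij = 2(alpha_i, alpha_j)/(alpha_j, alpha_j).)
The diagram associated to this matrix has two connected components: the simple roots {alpha_1, alpha_2, alpha_5, alpha_6, alpha_8} form a chain of 5 nodes with single edges (A_5), and {alpha_3, alpha_4, alpha_7, alpha_9, alpha_10} form a chain of 5 nodes with single edges (A_5). A semisimple Lie algebra decomposes uniquely as the direct sum of simple ideals, one per connected component of its Dynkin diagram, so g ≅ A_5 ⊕ A_5 (dimension 35 + 35 = 70).

A_5 + A_5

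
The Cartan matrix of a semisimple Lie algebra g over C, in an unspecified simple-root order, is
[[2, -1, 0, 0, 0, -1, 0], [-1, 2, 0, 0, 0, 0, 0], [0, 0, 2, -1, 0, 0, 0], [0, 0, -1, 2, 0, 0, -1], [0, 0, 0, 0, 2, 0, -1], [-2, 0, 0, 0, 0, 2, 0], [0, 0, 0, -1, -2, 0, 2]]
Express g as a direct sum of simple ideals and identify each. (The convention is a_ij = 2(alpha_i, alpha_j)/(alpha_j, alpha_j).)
type B_4 + type C_3

The diagram associated to this matrix has two connected components: the simple roots {alpha_3, alpha_4, alpha_5, alpha_7} form a chain of 4 nodes with a double edge at one end; the terminal node there is the unique short simple root (B_4), and {alpha_1, alpha_2, alpha_6} form a chain of 3 nodes with a double edge at one end; the terminal node there is the unique long simple root (C_3). A semisimple Lie algebra decomposes uniquely as the direct sum of simple ideals, one per connected component of its Dynkin diagram, so g ≅ B_4 ⊕ C_3 (dimension 36 + 21 = 57).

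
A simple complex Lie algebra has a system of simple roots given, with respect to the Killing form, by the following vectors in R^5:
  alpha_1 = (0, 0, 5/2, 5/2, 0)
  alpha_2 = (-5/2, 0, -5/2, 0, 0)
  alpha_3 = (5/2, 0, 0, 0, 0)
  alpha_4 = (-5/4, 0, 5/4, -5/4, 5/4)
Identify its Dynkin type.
Compute the Cartan integers a_ij = 2(alpha_i, alpha_j)/(alpha_j, alpha_j); the resulting 4x4 Cartan matrix is
[[2, -1, 0, 0], [-1, 2, -2, 0], [0, -1, 2, -1], [0, 0, -1, 2]].
The roots have two lengths (squared-length ratio 2:1); the short ones are alpha_{3,4}. The associated Dynkin diagram is a chain of 4 nodes with a double edge between the middle two (F_4), so the type is F_4.

type F_4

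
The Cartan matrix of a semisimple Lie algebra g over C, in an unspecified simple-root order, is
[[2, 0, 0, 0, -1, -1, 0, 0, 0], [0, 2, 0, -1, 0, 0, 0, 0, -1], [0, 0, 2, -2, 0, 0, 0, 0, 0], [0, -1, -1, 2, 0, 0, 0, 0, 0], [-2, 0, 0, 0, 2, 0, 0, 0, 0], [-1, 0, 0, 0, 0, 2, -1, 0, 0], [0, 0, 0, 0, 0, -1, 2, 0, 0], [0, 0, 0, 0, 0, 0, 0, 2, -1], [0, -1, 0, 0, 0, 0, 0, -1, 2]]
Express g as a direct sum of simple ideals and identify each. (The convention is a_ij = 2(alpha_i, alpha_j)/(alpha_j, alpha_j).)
type C_4 + type C_5

The diagram associated to this matrix has two connected components: the simple roots {alpha_1, alpha_5, alpha_6, alpha_7} form a chain of 4 nodes with a double edge at one end; the terminal node there is the unique long simple root (C_4), and {alpha_2, alpha_3, alpha_4, alpha_8, alpha_9} form a chain of 5 nodes with a double edge at one end; the terminal node there is the unique long simple root (C_5). A semisimple Lie algebra decomposes uniquely as the direct sum of simple ideals, one per connected component of its Dynkin diagram, so g ≅ C_4 ⊕ C_5 (dimension 36 + 55 = 91).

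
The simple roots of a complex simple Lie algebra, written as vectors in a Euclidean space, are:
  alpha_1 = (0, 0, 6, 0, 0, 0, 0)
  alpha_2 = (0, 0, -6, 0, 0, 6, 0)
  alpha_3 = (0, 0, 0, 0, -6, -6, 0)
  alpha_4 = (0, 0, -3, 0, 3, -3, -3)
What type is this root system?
Compute the Cartan integers a_ij = 2(alpha_i, alpha_j)/(alpha_j, alpha_j); the resulting 4x4 Cartan matrix is
[[2, -1, 0, -1], [-2, 2, -1, 0], [0, -1, 2, 0], [-1, 0, 0, 2]].
The roots have two lengths (squared-length ratio 2:1); the short ones are alpha_{1,4}. The associated Dynkin diagram is a chain of 4 nodes with a double edge between the middle two (F_4), so the type is F_4.

F4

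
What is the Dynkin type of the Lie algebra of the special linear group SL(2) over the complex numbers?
This is sl(2), which has dimension 2^2 - 1 = 3 and rank 2 - 1 = 1 (a Cartan subalgebra is the diagonal traceless matrices). In the classification of classical Lie algebras, the special linear algebra sl(n+1) has type A_n; here n = 1, so the Dynkin diagram is a chain of 1 nodes with single edges (A_1). Hence the type is A_1.

A_1 (sl(2))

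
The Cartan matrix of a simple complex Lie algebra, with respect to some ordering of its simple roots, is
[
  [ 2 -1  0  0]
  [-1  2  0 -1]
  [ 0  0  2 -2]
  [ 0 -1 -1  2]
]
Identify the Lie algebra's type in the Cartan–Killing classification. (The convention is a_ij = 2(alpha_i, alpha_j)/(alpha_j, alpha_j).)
C_4

The matrix has rank 4 with 2's on the diagonal. Reading the off-diagonal entries as Dynkin edges (a single edge where a_ij = a_ji = -1; a double or triple edge where a_ij * a_ji = 2 or 3), the diagram is a chain of 4 nodes with a double edge at one end; the terminal node there is the unique long simple root (C_4). One simple-root ordering that puts it in standard form is (alpha_1, alpha_2, alpha_4, alpha_3). So the algebra is type C_4, i.e. sp(8).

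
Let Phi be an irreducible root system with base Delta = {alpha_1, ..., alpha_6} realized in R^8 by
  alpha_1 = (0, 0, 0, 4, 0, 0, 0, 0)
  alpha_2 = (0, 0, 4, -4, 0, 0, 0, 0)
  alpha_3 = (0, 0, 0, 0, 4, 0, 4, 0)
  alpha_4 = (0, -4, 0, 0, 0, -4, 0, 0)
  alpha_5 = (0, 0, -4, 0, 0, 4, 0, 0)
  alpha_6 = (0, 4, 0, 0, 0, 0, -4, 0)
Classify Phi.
B_6 (so(13))

Compute the Cartan integers a_ij = 2(alpha_i, alpha_j)/(alpha_j, alpha_j); the resulting 6x6 Cartan matrix is
[[2, -1, 0, 0, 0, 0], [-2, 2, 0, 0, -1, 0], [0, 0, 2, 0, 0, -1], [0, 0, 0, 2, -1, -1], [0, -1, 0, -1, 2, 0], [0, 0, -1, -1, 0, 2]].
The roots have two lengths (squared-length ratio 2:1); the short ones are alpha_{1}. The associated Dynkin diagram is a chain of 6 nodes with a double edge at one end; the terminal node there is the unique short simple root (B_6), so the type is B_6 (the algebra so(13)).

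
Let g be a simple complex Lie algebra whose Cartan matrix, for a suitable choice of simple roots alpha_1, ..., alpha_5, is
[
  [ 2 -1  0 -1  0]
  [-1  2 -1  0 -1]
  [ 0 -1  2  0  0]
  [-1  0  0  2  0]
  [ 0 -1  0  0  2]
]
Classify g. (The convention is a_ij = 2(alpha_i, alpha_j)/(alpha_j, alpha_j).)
The matrix has rank 5 with 2's on the diagonal. Reading the off-diagonal entries as Dynkin edges (a single edge where a_ij = a_ji = -1; a double or triple edge where a_ij * a_ji = 2 or 3), the diagram is a chain of 3 nodes with a fork of two nodes at one end (D_5). One simple-root ordering that puts it in standard form is (alpha_4, alpha_1, alpha_2, alpha_5, alpha_3). So the algebra is type D_5, i.e. so(10).

D_5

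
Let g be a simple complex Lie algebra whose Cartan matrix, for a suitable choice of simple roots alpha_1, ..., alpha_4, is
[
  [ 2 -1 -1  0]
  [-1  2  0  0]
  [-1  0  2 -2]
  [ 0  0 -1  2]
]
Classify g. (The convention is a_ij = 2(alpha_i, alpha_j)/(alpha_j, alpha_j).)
The matrix has rank 4 with 2's on the diagonal. Reading the off-diagonal entries as Dynkin edges (a single edge where a_ij = a_ji = -1; a double or triple edge where a_ij * a_ji = 2 or 3), the diagram is a chain of 4 nodes with a double edge at one end; the terminal node there is the unique short simple root (B_4). One simple-root ordering that puts it in standard form is (alpha_2, alpha_1, alpha_3, alpha_4). So the algebra is type B_4, i.e. so(9).

B_4 (so(9))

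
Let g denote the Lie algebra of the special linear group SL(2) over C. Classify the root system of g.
This is sl(2), which has dimension 2^2 - 1 = 3 and rank 2 - 1 = 1 (a Cartan subalgebra is the diagonal traceless matrices). In the classification of classical Lie algebras, the special linear algebra sl(n+1) has type A_n; here n = 1, so the Dynkin diagram is a chain of 1 nodes with single edges (A_1). Hence the type is A_1.

A_1 (sl(2))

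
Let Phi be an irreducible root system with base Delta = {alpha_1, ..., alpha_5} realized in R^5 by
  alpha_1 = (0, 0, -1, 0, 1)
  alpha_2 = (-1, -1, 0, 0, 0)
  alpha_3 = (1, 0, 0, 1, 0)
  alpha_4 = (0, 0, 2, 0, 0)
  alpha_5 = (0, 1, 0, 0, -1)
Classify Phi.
Compute the Cartan integers a_ij = 2(alpha_i, alpha_j)/(alpha_j, alpha_j); the resulting 5x5 Cartan matrix is
[[2, 0, 0, -1, -1], [0, 2, -1, 0, -1], [0, -1, 2, 0, 0], [-2, 0, 0, 2, 0], [-1, -1, 0, 0, 2]].
The roots have two lengths (squared-length ratio 2:1); the short ones are alpha_{1,2,3,5}. The associated Dynkin diagram is a chain of 5 nodes with a double edge at one end; the terminal node there is the unique long simple root (C_5), so the type is C_5 (the algebra sp(10)).

type C_5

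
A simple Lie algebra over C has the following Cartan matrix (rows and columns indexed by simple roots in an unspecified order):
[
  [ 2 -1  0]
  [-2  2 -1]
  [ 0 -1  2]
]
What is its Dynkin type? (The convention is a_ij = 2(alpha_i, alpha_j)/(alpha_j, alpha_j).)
type B_3

The matrix has rank 3 with 2's on the diagonal. Reading the off-diagonal entries as Dynkin edges (a single edge where a_ij = a_ji = -1; a double or triple edge where a_ij * a_ji = 2 or 3), the diagram is a chain of 3 nodes with a double edge at one end; the terminal node there is the unique short simple root (B_3). One simple-root ordering that puts it in standard form is (alpha_3, alpha_2, alpha_1). So the algebra is type B_3, i.e. so(7).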